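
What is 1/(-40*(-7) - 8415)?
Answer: -1/8135 ≈ -0.00012293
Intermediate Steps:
1/(-40*(-7) - 8415) = 1/(280 - 8415) = 1/(-8135) = -1/8135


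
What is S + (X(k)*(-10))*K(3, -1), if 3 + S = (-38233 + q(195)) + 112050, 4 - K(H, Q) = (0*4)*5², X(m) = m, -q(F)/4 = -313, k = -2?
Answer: 75146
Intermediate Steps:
q(F) = 1252 (q(F) = -4*(-313) = 1252)
K(H, Q) = 4 (K(H, Q) = 4 - 0*4*5² = 4 - 0*25 = 4 - 1*0 = 4 + 0 = 4)
S = 75066 (S = -3 + ((-38233 + 1252) + 112050) = -3 + (-36981 + 112050) = -3 + 75069 = 75066)
S + (X(k)*(-10))*K(3, -1) = 75066 - 2*(-10)*4 = 75066 + 20*4 = 75066 + 80 = 75146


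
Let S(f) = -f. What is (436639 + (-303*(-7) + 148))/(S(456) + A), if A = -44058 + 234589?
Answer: 438908/190075 ≈ 2.3091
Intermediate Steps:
A = 190531
(436639 + (-303*(-7) + 148))/(S(456) + A) = (436639 + (-303*(-7) + 148))/(-1*456 + 190531) = (436639 + (2121 + 148))/(-456 + 190531) = (436639 + 2269)/190075 = 438908*(1/190075) = 438908/190075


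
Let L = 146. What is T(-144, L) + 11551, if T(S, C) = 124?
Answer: 11675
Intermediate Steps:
T(-144, L) + 11551 = 124 + 11551 = 11675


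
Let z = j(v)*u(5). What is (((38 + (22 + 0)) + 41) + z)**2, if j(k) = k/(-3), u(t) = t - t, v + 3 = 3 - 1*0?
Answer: 10201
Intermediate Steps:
v = 0 (v = -3 + (3 - 1*0) = -3 + (3 + 0) = -3 + 3 = 0)
u(t) = 0
j(k) = -k/3 (j(k) = k*(-1/3) = -k/3)
z = 0 (z = -1/3*0*0 = 0*0 = 0)
(((38 + (22 + 0)) + 41) + z)**2 = (((38 + (22 + 0)) + 41) + 0)**2 = (((38 + 22) + 41) + 0)**2 = ((60 + 41) + 0)**2 = (101 + 0)**2 = 101**2 = 10201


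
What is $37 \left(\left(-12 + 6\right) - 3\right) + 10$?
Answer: $-323$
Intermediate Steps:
$37 \left(\left(-12 + 6\right) - 3\right) + 10 = 37 \left(-6 - 3\right) + 10 = 37 \left(-9\right) + 10 = -333 + 10 = -323$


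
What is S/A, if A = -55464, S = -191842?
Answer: 95921/27732 ≈ 3.4589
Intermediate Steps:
S/A = -191842/(-55464) = -191842*(-1/55464) = 95921/27732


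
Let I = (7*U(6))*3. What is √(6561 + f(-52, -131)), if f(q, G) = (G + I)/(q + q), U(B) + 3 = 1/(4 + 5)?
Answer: √159713346/156 ≈ 81.011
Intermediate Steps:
U(B) = -26/9 (U(B) = -3 + 1/(4 + 5) = -3 + 1/9 = -3 + ⅑ = -26/9)
I = -182/3 (I = (7*(-26/9))*3 = -182/9*3 = -182/3 ≈ -60.667)
f(q, G) = (-182/3 + G)/(2*q) (f(q, G) = (G - 182/3)/(q + q) = (-182/3 + G)/((2*q)) = (-182/3 + G)*(1/(2*q)) = (-182/3 + G)/(2*q))
√(6561 + f(-52, -131)) = √(6561 + (⅙)*(-182 + 3*(-131))/(-52)) = √(6561 + (⅙)*(-1/52)*(-182 - 393)) = √(6561 + (⅙)*(-1/52)*(-575)) = √(6561 + 575/312) = √(2047607/312) = √159713346/156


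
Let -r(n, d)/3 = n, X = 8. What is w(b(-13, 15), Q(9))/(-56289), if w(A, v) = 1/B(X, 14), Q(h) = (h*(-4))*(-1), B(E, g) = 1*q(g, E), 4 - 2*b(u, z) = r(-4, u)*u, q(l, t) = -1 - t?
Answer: 1/506601 ≈ 1.9739e-6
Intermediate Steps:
r(n, d) = -3*n
b(u, z) = 2 - 6*u (b(u, z) = 2 - (-3*(-4))*u/2 = 2 - 6*u)
B(E, g) = -1 - E (B(E, g) = 1*(-1 - E) = -1 - E)
Q(h) = 4*h (Q(h) = -4*h*(-1) = 4*h)
w(A, v) = -1/9 (w(A, v) = 1/(-1 - 1*8) = 1/(-1 - 8) = 1/(-9) = -1/9)
w(b(-13, 15), Q(9))/(-56289) = -1/9/(-56289) = -1/9*(-1/56289) = 1/506601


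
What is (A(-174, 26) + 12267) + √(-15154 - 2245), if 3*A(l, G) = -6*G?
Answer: 12215 + I*√17399 ≈ 12215.0 + 131.91*I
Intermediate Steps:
A(l, G) = -2*G (A(l, G) = (-6*G)/3 = -2*G)
(A(-174, 26) + 12267) + √(-15154 - 2245) = (-2*26 + 12267) + √(-15154 - 2245) = (-52 + 12267) + √(-17399) = 12215 + I*√17399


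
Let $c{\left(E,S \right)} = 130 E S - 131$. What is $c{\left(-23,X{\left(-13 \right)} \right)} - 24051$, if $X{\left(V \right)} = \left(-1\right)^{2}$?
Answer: $-27172$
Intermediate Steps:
$X{\left(V \right)} = 1$
$c{\left(E,S \right)} = -131 + 130 E S$ ($c{\left(E,S \right)} = 130 E S - 131 = -131 + 130 E S$)
$c{\left(-23,X{\left(-13 \right)} \right)} - 24051 = \left(-131 + 130 \left(-23\right) 1\right) - 24051 = \left(-131 - 2990\right) - 24051 = -3121 - 24051 = -27172$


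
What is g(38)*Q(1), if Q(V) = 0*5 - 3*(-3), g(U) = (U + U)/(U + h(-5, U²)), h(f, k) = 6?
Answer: 171/11 ≈ 15.545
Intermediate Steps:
g(U) = 2*U/(6 + U) (g(U) = (U + U)/(U + 6) = (2*U)/(6 + U) = 2*U/(6 + U))
Q(V) = 9 (Q(V) = 0 + 9 = 9)
g(38)*Q(1) = (2*38/(6 + 38))*9 = (2*38/44)*9 = (2*38*(1/44))*9 = (19/11)*9 = 171/11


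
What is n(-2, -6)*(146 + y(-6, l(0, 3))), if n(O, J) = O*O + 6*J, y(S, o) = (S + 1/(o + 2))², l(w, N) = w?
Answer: -5640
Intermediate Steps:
y(S, o) = (S + 1/(2 + o))²
n(O, J) = O² + 6*J
n(-2, -6)*(146 + y(-6, l(0, 3))) = ((-2)² + 6*(-6))*(146 + (1 + 2*(-6) - 6*0)²/(2 + 0)²) = (4 - 36)*(146 + (1 - 12 + 0)²/2²) = -32*(146 + (¼)*(-11)²) = -32*(146 + (¼)*121) = -32*(146 + 121/4) = -32*705/4 = -5640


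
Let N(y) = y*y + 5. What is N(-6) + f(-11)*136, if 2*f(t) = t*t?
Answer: 8269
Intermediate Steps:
f(t) = t**2/2 (f(t) = (t*t)/2 = t**2/2)
N(y) = 5 + y**2 (N(y) = y**2 + 5 = 5 + y**2)
N(-6) + f(-11)*136 = (5 + (-6)**2) + ((1/2)*(-11)**2)*136 = (5 + 36) + ((1/2)*121)*136 = 41 + (121/2)*136 = 41 + 8228 = 8269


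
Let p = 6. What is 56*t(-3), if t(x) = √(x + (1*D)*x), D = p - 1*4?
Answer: 168*I ≈ 168.0*I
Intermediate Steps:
D = 2 (D = 6 - 1*4 = 6 - 4 = 2)
t(x) = √3*√x (t(x) = √(x + (1*2)*x) = √(x + 2*x) = √(3*x) = √3*√x)
56*t(-3) = 56*(√3*√(-3)) = 56*(√3*(I*√3)) = 56*(3*I) = 168*I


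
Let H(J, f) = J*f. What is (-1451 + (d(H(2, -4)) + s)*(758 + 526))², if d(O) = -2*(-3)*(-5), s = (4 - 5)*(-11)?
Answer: 668067409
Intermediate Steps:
s = 11 (s = -1*(-11) = 11)
d(O) = -30 (d(O) = 6*(-5) = -30)
(-1451 + (d(H(2, -4)) + s)*(758 + 526))² = (-1451 + (-30 + 11)*(758 + 526))² = (-1451 - 19*1284)² = (-1451 - 24396)² = (-25847)² = 668067409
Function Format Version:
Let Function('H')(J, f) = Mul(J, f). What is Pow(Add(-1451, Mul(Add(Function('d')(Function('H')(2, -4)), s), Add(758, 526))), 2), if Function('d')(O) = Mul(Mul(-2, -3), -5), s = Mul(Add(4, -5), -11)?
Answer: 668067409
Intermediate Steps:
s = 11 (s = Mul(-1, -11) = 11)
Function('d')(O) = -30 (Function('d')(O) = Mul(6, -5) = -30)
Pow(Add(-1451, Mul(Add(Function('d')(Function('H')(2, -4)), s), Add(758, 526))), 2) = Pow(Add(-1451, Mul(Add(-30, 11), Add(758, 526))), 2) = Pow(Add(-1451, Mul(-19, 1284)), 2) = Pow(Add(-1451, -24396), 2) = Pow(-25847, 2) = 668067409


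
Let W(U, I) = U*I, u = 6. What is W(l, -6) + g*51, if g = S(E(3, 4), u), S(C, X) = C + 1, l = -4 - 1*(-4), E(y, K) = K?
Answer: 255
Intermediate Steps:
l = 0 (l = -4 + 4 = 0)
S(C, X) = 1 + C
W(U, I) = I*U
g = 5 (g = 1 + 4 = 5)
W(l, -6) + g*51 = -6*0 + 5*51 = 0 + 255 = 255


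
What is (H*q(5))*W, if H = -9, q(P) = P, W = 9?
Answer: -405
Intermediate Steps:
(H*q(5))*W = -9*5*9 = -45*9 = -405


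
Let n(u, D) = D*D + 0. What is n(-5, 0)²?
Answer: 0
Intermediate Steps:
n(u, D) = D² (n(u, D) = D² + 0 = D²)
n(-5, 0)² = (0²)² = 0² = 0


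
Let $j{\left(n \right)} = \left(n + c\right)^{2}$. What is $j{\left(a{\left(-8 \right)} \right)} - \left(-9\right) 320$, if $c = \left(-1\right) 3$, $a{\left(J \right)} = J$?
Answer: $3001$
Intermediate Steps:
$c = -3$
$j{\left(n \right)} = \left(-3 + n\right)^{2}$ ($j{\left(n \right)} = \left(n - 3\right)^{2} = \left(-3 + n\right)^{2}$)
$j{\left(a{\left(-8 \right)} \right)} - \left(-9\right) 320 = \left(-3 - 8\right)^{2} - \left(-9\right) 320 = \left(-11\right)^{2} - -2880 = 121 + 2880 = 3001$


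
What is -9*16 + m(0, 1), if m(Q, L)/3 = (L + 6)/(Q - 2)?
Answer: -309/2 ≈ -154.50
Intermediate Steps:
m(Q, L) = 3*(6 + L)/(-2 + Q) (m(Q, L) = 3*((L + 6)/(Q - 2)) = 3*((6 + L)/(-2 + Q)) = 3*(6 + L)/(-2 + Q))
-9*16 + m(0, 1) = -9*16 + 3*(6 + 1)/(-2 + 0) = -144 + 3*7/(-2) = -144 + 3*(-½)*7 = -144 - 21/2 = -309/2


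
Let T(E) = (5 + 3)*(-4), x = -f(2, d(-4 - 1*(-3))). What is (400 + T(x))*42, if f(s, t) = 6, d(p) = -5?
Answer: 15456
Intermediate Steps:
x = -6 (x = -1*6 = -6)
T(E) = -32 (T(E) = 8*(-4) = -32)
(400 + T(x))*42 = (400 - 32)*42 = 368*42 = 15456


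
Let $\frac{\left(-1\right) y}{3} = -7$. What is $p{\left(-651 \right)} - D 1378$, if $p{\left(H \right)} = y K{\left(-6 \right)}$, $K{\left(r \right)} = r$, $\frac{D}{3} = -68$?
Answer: $280986$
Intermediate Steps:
$D = -204$ ($D = 3 \left(-68\right) = -204$)
$y = 21$ ($y = \left(-3\right) \left(-7\right) = 21$)
$p{\left(H \right)} = -126$ ($p{\left(H \right)} = 21 \left(-6\right) = -126$)
$p{\left(-651 \right)} - D 1378 = -126 - \left(-204\right) 1378 = -126 - -281112 = -126 + 281112 = 280986$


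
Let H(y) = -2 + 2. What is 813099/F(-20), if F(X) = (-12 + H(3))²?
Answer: 271033/48 ≈ 5646.5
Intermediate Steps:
H(y) = 0
F(X) = 144 (F(X) = (-12 + 0)² = (-12)² = 144)
813099/F(-20) = 813099/144 = 813099*(1/144) = 271033/48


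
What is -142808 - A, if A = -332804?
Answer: 189996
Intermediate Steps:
-142808 - A = -142808 - 1*(-332804) = -142808 + 332804 = 189996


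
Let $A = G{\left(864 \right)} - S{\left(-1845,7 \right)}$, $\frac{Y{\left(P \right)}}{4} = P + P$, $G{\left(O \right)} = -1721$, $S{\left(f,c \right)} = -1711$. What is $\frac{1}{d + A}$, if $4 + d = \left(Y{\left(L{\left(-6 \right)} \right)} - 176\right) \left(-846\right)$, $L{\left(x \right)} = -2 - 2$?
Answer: $\frac{1}{175954} \approx 5.6833 \cdot 10^{-6}$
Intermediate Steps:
$L{\left(x \right)} = -4$
$Y{\left(P \right)} = 8 P$ ($Y{\left(P \right)} = 4 \left(P + P\right) = 4 \cdot 2 P = 8 P$)
$A = -10$ ($A = -1721 - -1711 = -1721 + 1711 = -10$)
$d = 175964$ ($d = -4 + \left(8 \left(-4\right) - 176\right) \left(-846\right) = -4 + \left(-32 - 176\right) \left(-846\right) = -4 - -175968 = -4 + 175968 = 175964$)
$\frac{1}{d + A} = \frac{1}{175964 - 10} = \frac{1}{175954}$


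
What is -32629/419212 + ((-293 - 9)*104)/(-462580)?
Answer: -481728081/48479771740 ≈ -0.0099367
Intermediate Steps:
-32629/419212 + ((-293 - 9)*104)/(-462580) = -32629*1/419212 - 302*104*(-1/462580) = -32629/419212 - 31408*(-1/462580) = -32629/419212 + 7852/115645 = -481728081/48479771740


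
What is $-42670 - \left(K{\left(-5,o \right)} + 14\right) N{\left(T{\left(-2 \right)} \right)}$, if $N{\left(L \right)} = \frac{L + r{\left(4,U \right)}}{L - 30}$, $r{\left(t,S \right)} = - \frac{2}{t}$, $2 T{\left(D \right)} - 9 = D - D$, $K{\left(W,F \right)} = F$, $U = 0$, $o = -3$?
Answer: $- \frac{2176082}{51} \approx -42668.0$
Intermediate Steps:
$T{\left(D \right)} = \frac{9}{2}$ ($T{\left(D \right)} = \frac{9}{2} + \frac{D - D}{2} = \frac{9}{2} + \frac{1}{2} \cdot 0 = \frac{9}{2} + 0 = \frac{9}{2}$)
$N{\left(L \right)} = \frac{- \frac{1}{2} + L}{-30 + L}$ ($N{\left(L \right)} = \frac{L - \frac{2}{4}}{L - 30} = \frac{L - \frac{1}{2}}{-30 + L} = \frac{- \frac{1}{2} + L}{-30 + L}$)
$-42670 - \left(K{\left(-5,o \right)} + 14\right) N{\left(T{\left(-2 \right)} \right)} = -42670 - \left(-3 + 14\right) \frac{- \frac{1}{2} + \frac{9}{2}}{-30 + \frac{9}{2}} = -42670 - 11 \frac{1}{- \frac{51}{2}} \cdot 4 = -42670 - 11 \left(\left(- \frac{2}{51}\right) 4\right) = -42670 - 11 \left(- \frac{8}{51}\right) = -42670 - - \frac{88}{51} = -42670 + \frac{88}{51} = - \frac{2176082}{51}$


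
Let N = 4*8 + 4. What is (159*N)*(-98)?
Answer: -560952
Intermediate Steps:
N = 36 (N = 32 + 4 = 36)
(159*N)*(-98) = (159*36)*(-98) = 5724*(-98) = -560952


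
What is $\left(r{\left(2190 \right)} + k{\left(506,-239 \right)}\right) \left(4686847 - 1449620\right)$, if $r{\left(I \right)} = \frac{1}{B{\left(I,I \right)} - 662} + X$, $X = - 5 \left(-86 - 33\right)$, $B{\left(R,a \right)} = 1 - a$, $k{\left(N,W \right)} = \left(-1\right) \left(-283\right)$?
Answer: $\frac{8103352170179}{2851} \approx 2.8423 \cdot 10^{9}$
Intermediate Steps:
$k{\left(N,W \right)} = 283$
$X = 595$ ($X = \left(-5\right) \left(-119\right) = 595$)
$r{\left(I \right)} = 595 + \frac{1}{-661 - I}$ ($r{\left(I \right)} = \frac{1}{\left(1 - I\right) - 662} + 595 = \frac{1}{-661 - I} + 595 = 595 + \frac{1}{-661 - I}$)
$\left(r{\left(2190 \right)} + k{\left(506,-239 \right)}\right) \left(4686847 - 1449620\right) = \left(\frac{393294 + 595 \cdot 2190}{661 + 2190} + 283\right) \left(4686847 - 1449620\right) = \left(\frac{393294 + 1303050}{2851} + 283\right) 3237227 = \left(\frac{1}{2851} \cdot 1696344 + 283\right) 3237227 = \left(\frac{1696344}{2851} + 283\right) 3237227 = \frac{2503177}{2851} \cdot 3237227 = \frac{8103352170179}{2851}$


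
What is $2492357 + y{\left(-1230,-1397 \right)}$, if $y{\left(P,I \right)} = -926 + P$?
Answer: $2490201$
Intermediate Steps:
$2492357 + y{\left(-1230,-1397 \right)} = 2492357 - 2156 = 2490201$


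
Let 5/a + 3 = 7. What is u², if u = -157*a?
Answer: 616225/16 ≈ 38514.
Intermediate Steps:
a = 5/4 (a = 5/(-3 + 7) = 5/4 ≈ 1.2500)
u = -785/4 (u = -157*5/4 = -785/4 ≈ -196.25)
u² = (-785/4)² = 616225/16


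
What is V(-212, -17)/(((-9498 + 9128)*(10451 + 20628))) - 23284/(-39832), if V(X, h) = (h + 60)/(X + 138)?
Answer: 2476669873807/4236845296580 ≈ 0.58455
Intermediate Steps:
V(X, h) = (60 + h)/(138 + X)
V(-212, -17)/(((-9498 + 9128)*(10451 + 20628))) - 23284/(-39832) = ((60 - 17)/(138 - 212))/(((-9498 + 9128)*(10451 + 20628))) - 23284/(-39832) = (43/(-74))/((-370*31079)) - 23284*(-1/39832) = -1/74*43/(-11499230) + 5821/9958 = -43/74*(-1/11499230) + 5821/9958 = 43/850943020 + 5821/9958 = 2476669873807/4236845296580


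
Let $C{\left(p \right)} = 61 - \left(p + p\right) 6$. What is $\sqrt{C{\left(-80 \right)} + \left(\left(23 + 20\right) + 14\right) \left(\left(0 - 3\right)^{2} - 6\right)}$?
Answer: $2 \sqrt{298} \approx 34.525$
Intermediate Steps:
$C{\left(p \right)} = 61 - 12 p$ ($C{\left(p \right)} = 61 - 2 p 6 = 61 - 12 p$)
$\sqrt{C{\left(-80 \right)} + \left(\left(23 + 20\right) + 14\right) \left(\left(0 - 3\right)^{2} - 6\right)} = \sqrt{\left(61 - -960\right) + \left(\left(23 + 20\right) + 14\right) \left(\left(0 - 3\right)^{2} - 6\right)} = \sqrt{\left(61 + 960\right) + \left(43 + 14\right) \left(\left(-3\right)^{2} - 6\right)} = \sqrt{1021 + 57 \left(9 - 6\right)} = \sqrt{1021 + 57 \cdot 3} = \sqrt{1021 + 171} = \sqrt{1192} = 2 \sqrt{298}$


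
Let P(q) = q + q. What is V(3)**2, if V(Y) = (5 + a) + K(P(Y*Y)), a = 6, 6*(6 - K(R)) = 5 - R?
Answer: 13225/36 ≈ 367.36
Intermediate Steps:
P(q) = 2*q
K(R) = 31/6 + R/6 (K(R) = 6 - (5 - R)/6 = 6 + (-5/6 + R/6) = 31/6 + R/6)
V(Y) = 97/6 + Y**2/3 (V(Y) = (5 + 6) + (31/6 + (2*(Y*Y))/6) = 11 + (31/6 + (2*Y**2)/6) = 11 + (31/6 + Y**2/3) = 97/6 + Y**2/3)
V(3)**2 = (97/6 + (1/3)*3**2)**2 = (97/6 + (1/3)*9)**2 = (97/6 + 3)**2 = (115/6)**2 = 13225/36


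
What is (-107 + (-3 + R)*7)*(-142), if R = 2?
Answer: 16188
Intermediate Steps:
(-107 + (-3 + R)*7)*(-142) = (-107 + (-3 + 2)*7)*(-142) = (-107 - 1*7)*(-142) = (-107 - 7)*(-142) = -114*(-142) = 16188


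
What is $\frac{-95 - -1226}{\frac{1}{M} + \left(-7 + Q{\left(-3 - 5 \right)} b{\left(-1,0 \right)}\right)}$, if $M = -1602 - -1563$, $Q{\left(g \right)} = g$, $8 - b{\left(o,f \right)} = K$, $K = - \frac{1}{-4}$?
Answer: $- \frac{44109}{2692} \approx -16.385$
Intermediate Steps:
$K = \frac{1}{4}$ ($K = \left(-1\right) \left(- \frac{1}{4}\right) = \frac{1}{4} \approx 0.25$)
$b{\left(o,f \right)} = \frac{31}{4}$ ($b{\left(o,f \right)} = 8 - \frac{1}{4} = \frac{31}{4}$)
$M = -39$ ($M = -1602 + 1563 = -39$)
$\frac{-95 - -1226}{\frac{1}{M} + \left(-7 + Q{\left(-3 - 5 \right)} b{\left(-1,0 \right)}\right)} = \frac{-95 - -1226}{\frac{1}{-39} + \left(-7 + \left(-3 - 5\right) \frac{31}{4}\right)} = \frac{-95 + 1226}{- \frac{1}{39} + \left(-7 + \left(-3 - 5\right) \frac{31}{4}\right)} = \frac{1131}{- \frac{1}{39} - 69} = \frac{1131}{- \frac{2692}{39}} = 1131 \left(- \frac{39}{2692}\right) = - \frac{44109}{2692}$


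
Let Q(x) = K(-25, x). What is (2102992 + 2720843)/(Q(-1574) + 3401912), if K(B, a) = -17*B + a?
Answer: 4823835/3400763 ≈ 1.4185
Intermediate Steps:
K(B, a) = a - 17*B
Q(x) = 425 + x (Q(x) = x - 17*(-25) = x + 425 = 425 + x)
(2102992 + 2720843)/(Q(-1574) + 3401912) = (2102992 + 2720843)/((425 - 1574) + 3401912) = 4823835/(-1149 + 3401912) = 4823835/3400763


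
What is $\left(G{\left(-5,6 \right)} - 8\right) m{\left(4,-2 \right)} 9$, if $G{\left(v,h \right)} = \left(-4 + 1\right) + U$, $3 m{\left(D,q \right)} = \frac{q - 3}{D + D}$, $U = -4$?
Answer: $\frac{225}{8} \approx 28.125$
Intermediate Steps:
$m{\left(D,q \right)} = \frac{-3 + q}{6 D}$ ($m{\left(D,q \right)} = \frac{\left(q - 3\right) \frac{1}{D + D}}{3} = \frac{\left(-3 + q\right) \frac{1}{2 D}}{3} = \frac{\frac{1}{2} \frac{1}{D} \left(-3 + q\right)}{3} = \frac{-3 + q}{6 D}$)
$G{\left(v,h \right)} = -7$ ($G{\left(v,h \right)} = \left(-4 + 1\right) - 4 = -3 - 4 = -7$)
$\left(G{\left(-5,6 \right)} - 8\right) m{\left(4,-2 \right)} 9 = \left(-7 - 8\right) \frac{-3 - 2}{6 \cdot 4} \cdot 9 = - 15 \cdot \frac{1}{6} \cdot \frac{1}{4} \left(-5\right) 9 = - 15 \left(\left(- \frac{5}{24}\right) 9\right) = \left(-15\right) \left(- \frac{15}{8}\right) = \frac{225}{8}$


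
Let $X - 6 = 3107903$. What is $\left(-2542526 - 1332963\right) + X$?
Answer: $-767580$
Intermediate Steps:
$X = 3107909$ ($X = 6 + 3107903 = 3107909$)
$\left(-2542526 - 1332963\right) + X = \left(-2542526 - 1332963\right) + 3107909 = -3875489 + 3107909 = -767580$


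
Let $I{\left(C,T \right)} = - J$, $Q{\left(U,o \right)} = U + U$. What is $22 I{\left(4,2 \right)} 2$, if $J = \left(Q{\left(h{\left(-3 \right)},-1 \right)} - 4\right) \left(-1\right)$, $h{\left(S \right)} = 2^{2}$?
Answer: $176$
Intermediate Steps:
$h{\left(S \right)} = 4$
$Q{\left(U,o \right)} = 2 U$
$J = -4$ ($J = \left(2 \cdot 4 - 4\right) \left(-1\right) = \left(8 - 4\right) \left(-1\right) = 4 \left(-1\right) = -4$)
$I{\left(C,T \right)} = 4$ ($I{\left(C,T \right)} = \left(-1\right) \left(-4\right) = 4$)
$22 I{\left(4,2 \right)} 2 = 22 \cdot 4 \cdot 2 = 88 \cdot 2 = 176$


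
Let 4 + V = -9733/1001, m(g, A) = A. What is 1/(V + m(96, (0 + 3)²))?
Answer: -1001/4728 ≈ -0.21172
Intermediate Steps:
V = -13737/1001 (V = -4 - 9733/1001 = -13737/1001 ≈ -13.723)
1/(V + m(96, (0 + 3)²)) = 1/(-13737/1001 + (0 + 3)²) = 1/(-13737/1001 + 3²) = 1/(-13737/1001 + 9) = 1/(-4728/1001) = -1001/4728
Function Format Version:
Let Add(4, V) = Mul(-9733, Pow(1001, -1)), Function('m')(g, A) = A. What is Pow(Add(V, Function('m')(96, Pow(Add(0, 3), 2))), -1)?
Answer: Rational(-1001, 4728) ≈ -0.21172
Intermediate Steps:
V = Rational(-13737, 1001) (V = Add(-4, Mul(-9733, Pow(1001, -1))) = Add(-4, Mul(-9733, Rational(1, 1001))) = Add(-4, Rational(-9733, 1001)) = Rational(-13737, 1001) ≈ -13.723)
Pow(Add(V, Function('m')(96, Pow(Add(0, 3), 2))), -1) = Pow(Add(Rational(-13737, 1001), Pow(Add(0, 3), 2)), -1) = Pow(Add(Rational(-13737, 1001), Pow(3, 2)), -1) = Pow(Add(Rational(-13737, 1001), 9), -1) = Pow(Rational(-4728, 1001), -1) = Rational(-1001, 4728)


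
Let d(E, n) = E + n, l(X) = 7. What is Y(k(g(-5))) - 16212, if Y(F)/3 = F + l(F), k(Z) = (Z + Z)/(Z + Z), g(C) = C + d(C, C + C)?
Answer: -16188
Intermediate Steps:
g(C) = 4*C (g(C) = C + (C + (C + C)) = C + (C + 2*C) = C + 3*C = 4*C)
k(Z) = 1 (k(Z) = (2*Z)/((2*Z)) = (2*Z)*(1/(2*Z)) = 1)
Y(F) = 21 + 3*F (Y(F) = 3*(F + 7) = 3*(7 + F) = 21 + 3*F)
Y(k(g(-5))) - 16212 = (21 + 3*1) - 16212 = (21 + 3) - 16212 = 24 - 16212 = -16188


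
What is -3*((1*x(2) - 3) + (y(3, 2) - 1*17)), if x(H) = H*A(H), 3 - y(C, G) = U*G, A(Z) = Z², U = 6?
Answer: 63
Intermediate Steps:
y(C, G) = 3 - 6*G
x(H) = H³ (x(H) = H*H² = H³)
-3*((1*x(2) - 3) + (y(3, 2) - 1*17)) = -3*((1*2³ - 3) + ((3 - 6*2) - 1*17)) = -3*((1*8 - 3) + ((3 - 12) - 17)) = -3*((8 - 3) + (-9 - 17)) = -3*(5 - 26) = -3*(-21) = 63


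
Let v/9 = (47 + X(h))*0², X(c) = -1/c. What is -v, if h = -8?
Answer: 0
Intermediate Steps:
v = 0 (v = 9*((47 - 1/(-8))*0²) = 9*((47 - 1*(-⅛))*0) = 9*((47 + ⅛)*0) = 9*((377/8)*0) = 9*0 = 0)
-v = -1*0 = 0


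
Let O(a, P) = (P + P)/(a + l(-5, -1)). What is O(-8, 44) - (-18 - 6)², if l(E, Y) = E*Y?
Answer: -1816/3 ≈ -605.33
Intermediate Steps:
O(a, P) = 2*P/(5 + a) (O(a, P) = (P + P)/(a - 5*(-1)) = (2*P)/(a + 5) = (2*P)/(5 + a) = 2*P/(5 + a))
O(-8, 44) - (-18 - 6)² = 2*44/(5 - 8) - (-18 - 6)² = 2*44/(-3) - 1*(-24)² = 2*44*(-⅓) - 1*576 = -88/3 - 576 = -1816/3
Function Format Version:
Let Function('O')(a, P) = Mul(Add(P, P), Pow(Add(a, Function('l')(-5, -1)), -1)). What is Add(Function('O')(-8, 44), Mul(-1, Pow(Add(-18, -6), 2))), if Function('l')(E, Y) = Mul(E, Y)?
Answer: Rational(-1816, 3) ≈ -605.33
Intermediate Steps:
Function('O')(a, P) = Mul(2, P, Pow(Add(5, a), -1)) (Function('O')(a, P) = Mul(Add(P, P), Pow(Add(a, Mul(-5, -1)), -1)) = Mul(Mul(2, P), Pow(Add(a, 5), -1)) = Mul(Mul(2, P), Pow(Add(5, a), -1)) = Mul(2, P, Pow(Add(5, a), -1)))
Add(Function('O')(-8, 44), Mul(-1, Pow(Add(-18, -6), 2))) = Add(Mul(2, 44, Pow(Add(5, -8), -1)), Mul(-1, Pow(Add(-18, -6), 2))) = Add(Mul(2, 44, Pow(-3, -1)), Mul(-1, Pow(-24, 2))) = Add(Mul(2, 44, Rational(-1, 3)), Mul(-1, 576)) = Add(Rational(-88, 3), -576) = Rational(-1816, 3)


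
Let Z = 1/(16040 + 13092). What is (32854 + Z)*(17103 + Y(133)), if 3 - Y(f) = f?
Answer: 16244904619317/29132 ≈ 5.5763e+8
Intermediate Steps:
Y(f) = 3 - f
Z = 1/29132 ≈ 3.4327e-5
(32854 + Z)*(17103 + Y(133)) = (32854 + 1/29132)*(17103 + (3 - 1*133)) = 957102729*(17103 + (3 - 133))/29132 = 957102729*(17103 - 130)/29132 = (957102729/29132)*16973 = 16244904619317/29132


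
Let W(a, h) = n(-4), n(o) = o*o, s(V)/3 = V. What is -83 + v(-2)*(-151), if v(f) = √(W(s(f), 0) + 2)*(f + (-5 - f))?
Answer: -83 + 2265*√2 ≈ 3120.2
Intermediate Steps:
s(V) = 3*V
n(o) = o²
W(a, h) = 16 (W(a, h) = (-4)² = 16)
v(f) = -15*√2 (v(f) = √(16 + 2)*(f + (-5 - f)) = √18*(-5) = (3*√2)*(-5) = -15*√2)
-83 + v(-2)*(-151) = -83 - 15*√2*(-151) = -83 + 2265*√2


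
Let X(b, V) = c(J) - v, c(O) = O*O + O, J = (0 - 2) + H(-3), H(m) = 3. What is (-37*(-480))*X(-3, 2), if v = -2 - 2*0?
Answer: 71040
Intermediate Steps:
v = -2 (v = -2 + 0 = -2)
J = 1 (J = (0 - 2) + 3 = -2 + 3 = 1)
c(O) = O + O² (c(O) = O² + O = O + O²)
X(b, V) = 4 (X(b, V) = 1*(1 + 1) - 1*(-2) = 1*2 + 2 = 2 + 2 = 4)
(-37*(-480))*X(-3, 2) = -37*(-480)*4 = 17760*4 = 71040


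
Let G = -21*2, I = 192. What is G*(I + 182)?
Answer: -15708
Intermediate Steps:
G = -42
G*(I + 182) = -42*(192 + 182) = -42*374 = -15708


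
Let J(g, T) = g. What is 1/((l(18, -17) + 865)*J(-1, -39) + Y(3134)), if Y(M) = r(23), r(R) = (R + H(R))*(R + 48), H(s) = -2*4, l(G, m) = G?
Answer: 1/182 ≈ 0.0054945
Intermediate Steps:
H(s) = -8
r(R) = (-8 + R)*(48 + R) (r(R) = (R - 8)*(R + 48) = (-8 + R)*(48 + R))
Y(M) = 1065 (Y(M) = -384 + 23**2 + 40*23 = -384 + 529 + 920 = 1065)
1/((l(18, -17) + 865)*J(-1, -39) + Y(3134)) = 1/((18 + 865)*(-1) + 1065) = 1/(883*(-1) + 1065) = 1/(-883 + 1065) = 1/182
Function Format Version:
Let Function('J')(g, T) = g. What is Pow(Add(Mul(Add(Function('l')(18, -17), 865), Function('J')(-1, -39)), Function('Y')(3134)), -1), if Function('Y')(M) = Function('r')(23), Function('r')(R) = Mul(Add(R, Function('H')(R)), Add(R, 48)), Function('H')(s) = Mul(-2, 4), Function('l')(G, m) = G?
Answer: Rational(1, 182) ≈ 0.0054945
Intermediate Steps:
Function('H')(s) = -8
Function('r')(R) = Mul(Add(-8, R), Add(48, R)) (Function('r')(R) = Mul(Add(R, -8), Add(R, 48)) = Mul(Add(-8, R), Add(48, R)))
Function('Y')(M) = 1065 (Function('Y')(M) = Add(-384, Pow(23, 2), Mul(40, 23)) = Add(-384, 529, 920) = 1065)
Pow(Add(Mul(Add(Function('l')(18, -17), 865), Function('J')(-1, -39)), Function('Y')(3134)), -1) = Pow(Add(Mul(Add(18, 865), -1), 1065), -1) = Pow(Add(Mul(883, -1), 1065), -1) = Pow(Add(-883, 1065), -1) = Pow(182, -1) = Rational(1, 182)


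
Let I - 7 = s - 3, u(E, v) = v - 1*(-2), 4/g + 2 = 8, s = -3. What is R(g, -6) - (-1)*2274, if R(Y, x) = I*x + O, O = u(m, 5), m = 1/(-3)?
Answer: 2275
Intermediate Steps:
m = -1/3 (m = 1*(-1/3) = -1/3 ≈ -0.33333)
g = 2/3 (g = 4/(-2 + 8) = 4/6 = 4*(1/6) = 2/3 ≈ 0.66667)
u(E, v) = 2 + v (u(E, v) = v + 2 = 2 + v)
O = 7 (O = 2 + 5 = 7)
I = 1 (I = 7 + (-3 - 3) = 7 - 6 = 1)
R(Y, x) = 7 + x (R(Y, x) = 1*x + 7 = x + 7 = 7 + x)
R(g, -6) - (-1)*2274 = (7 - 6) - (-1)*2274 = 1 - 1*(-2274) = 1 + 2274 = 2275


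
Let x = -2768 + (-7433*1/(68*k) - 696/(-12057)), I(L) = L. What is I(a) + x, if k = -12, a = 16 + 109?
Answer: -8637666533/3279504 ≈ -2633.8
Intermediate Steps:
a = 125
x = -9047604533/3279504 (x = -2768 + (-7433/((-12*68)) - 696/(-12057)) = -2768 + (-7433/(-816) - 696*(-1/12057)) = -2768 + (-7433*(-1/816) + 232/4019) = -2768 + (7433/816 + 232/4019) = -2768 + 30062539/3279504 = -9047604533/3279504 ≈ -2758.8)
I(a) + x = 125 - 9047604533/3279504 = -8637666533/3279504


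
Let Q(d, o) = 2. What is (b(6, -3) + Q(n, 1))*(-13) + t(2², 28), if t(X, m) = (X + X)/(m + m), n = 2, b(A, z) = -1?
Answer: -90/7 ≈ -12.857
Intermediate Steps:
t(X, m) = X/m (t(X, m) = (2*X)/((2*m)) = (2*X)*(1/(2*m)) = X/m)
(b(6, -3) + Q(n, 1))*(-13) + t(2², 28) = (-1 + 2)*(-13) + 2²/28 = 1*(-13) + 4*(1/28) = -13 + ⅐ = -90/7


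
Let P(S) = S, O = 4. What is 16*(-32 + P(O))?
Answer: -448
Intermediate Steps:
16*(-32 + P(O)) = 16*(-32 + 4) = 16*(-28) = -448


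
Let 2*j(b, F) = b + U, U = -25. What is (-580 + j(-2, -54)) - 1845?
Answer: -4877/2 ≈ -2438.5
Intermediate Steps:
j(b, F) = -25/2 + b/2 (j(b, F) = (b - 25)/2 = (-25 + b)/2 = -25/2 + b/2)
(-580 + j(-2, -54)) - 1845 = (-580 + (-25/2 + (½)*(-2))) - 1845 = (-580 + (-25/2 - 1)) - 1845 = (-580 - 27/2) - 1845 = -1187/2 - 1845 = -4877/2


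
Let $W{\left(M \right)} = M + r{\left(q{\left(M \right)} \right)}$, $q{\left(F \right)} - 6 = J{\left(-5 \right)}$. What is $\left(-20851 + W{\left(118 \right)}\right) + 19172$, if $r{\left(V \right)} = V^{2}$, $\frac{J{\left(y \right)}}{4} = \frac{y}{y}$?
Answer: $-1461$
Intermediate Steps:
$J{\left(y \right)} = 4$ ($J{\left(y \right)} = 4 \frac{y}{y} = 4 \cdot 1 = 4$)
$q{\left(F \right)} = 10$ ($q{\left(F \right)} = 6 + 4 = 10$)
$W{\left(M \right)} = 100 + M$ ($W{\left(M \right)} = M + 10^{2} = M + 100 = 100 + M$)
$\left(-20851 + W{\left(118 \right)}\right) + 19172 = \left(-20851 + \left(100 + 118\right)\right) + 19172 = \left(-20851 + 218\right) + 19172 = -20633 + 19172 = -1461$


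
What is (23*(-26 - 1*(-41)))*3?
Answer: 1035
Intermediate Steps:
(23*(-26 - 1*(-41)))*3 = (23*(-26 + 41))*3 = (23*15)*3 = 345*3 = 1035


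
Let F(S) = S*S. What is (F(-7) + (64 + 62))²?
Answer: 30625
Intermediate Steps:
F(S) = S²
(F(-7) + (64 + 62))² = ((-7)² + (64 + 62))² = (49 + 126)² = 175² = 30625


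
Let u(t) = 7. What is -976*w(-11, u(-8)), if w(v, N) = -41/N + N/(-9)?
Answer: 407968/63 ≈ 6475.7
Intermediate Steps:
w(v, N) = -41/N - N/9 (w(v, N) = -41/N + N*(-⅑) = -41/N - N/9)
-976*w(-11, u(-8)) = -976*(-41/7 - ⅑*7) = -976*(-41*⅐ - 7/9) = -976*(-41/7 - 7/9) = -976*(-418/63) = 407968/63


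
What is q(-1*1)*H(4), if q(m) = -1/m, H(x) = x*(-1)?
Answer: -4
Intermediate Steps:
H(x) = -x
q(-1*1)*H(4) = (-1/((-1*1)))*(-1*4) = -1/(-1)*(-4) = -1*(-1)*(-4) = 1*(-4) = -4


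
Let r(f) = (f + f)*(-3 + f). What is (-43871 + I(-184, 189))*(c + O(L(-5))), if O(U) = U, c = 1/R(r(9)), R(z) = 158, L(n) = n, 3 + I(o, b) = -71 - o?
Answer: 34527429/158 ≈ 2.1853e+5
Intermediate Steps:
I(o, b) = -74 - o (I(o, b) = -3 + (-71 - o) = -74 - o)
r(f) = 2*f*(-3 + f) (r(f) = (2*f)*(-3 + f) = 2*f*(-3 + f))
c = 1/158 ≈ 0.0063291
(-43871 + I(-184, 189))*(c + O(L(-5))) = (-43871 + (-74 - 1*(-184)))*(1/158 - 5) = (-43871 + (-74 + 184))*(-789/158) = (-43871 + 110)*(-789/158) = -43761*(-789/158) = 34527429/158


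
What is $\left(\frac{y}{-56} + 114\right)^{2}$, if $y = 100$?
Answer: $\frac{2468041}{196} \approx 12592.0$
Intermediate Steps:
$\left(\frac{y}{-56} + 114\right)^{2} = \left(\frac{100}{-56} + 114\right)^{2} = \left(100 \left(- \frac{1}{56}\right) + 114\right)^{2} = \left(- \frac{25}{14} + 114\right)^{2} = \left(\frac{1571}{14}\right)^{2} = \frac{2468041}{196}$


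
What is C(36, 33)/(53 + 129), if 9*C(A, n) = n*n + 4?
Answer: 1093/1638 ≈ 0.66728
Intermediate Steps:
C(A, n) = 4/9 + n**2/9 (C(A, n) = (n*n + 4)/9 = (n**2 + 4)/9 = (4 + n**2)/9 = 4/9 + n**2/9)
C(36, 33)/(53 + 129) = (4/9 + (1/9)*33**2)/(53 + 129) = (4/9 + (1/9)*1089)/182 = (4/9 + 121)*(1/182) = (1093/9)*(1/182) = 1093/1638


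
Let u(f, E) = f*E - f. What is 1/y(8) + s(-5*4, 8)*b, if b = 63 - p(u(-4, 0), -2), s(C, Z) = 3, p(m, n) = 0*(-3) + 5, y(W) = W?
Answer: 1393/8 ≈ 174.13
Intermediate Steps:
u(f, E) = -f + E*f (u(f, E) = E*f - f = -f + E*f)
p(m, n) = 5 (p(m, n) = 0 + 5 = 5)
b = 58 (b = 63 - 1*5 = 63 - 5 = 58)
1/y(8) + s(-5*4, 8)*b = 1/8 + 3*58 = ⅛ + 174 = 1393/8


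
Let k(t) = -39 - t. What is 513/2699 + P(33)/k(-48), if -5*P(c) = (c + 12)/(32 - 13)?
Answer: 7048/51281 ≈ 0.13744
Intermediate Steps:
P(c) = -12/95 - c/95 (P(c) = -(c + 12)/(5*(32 - 13)) = -(12 + c)/(5*19) = -(12/19 + c/19)/5 = -12/95 - c/95)
513/2699 + P(33)/k(-48) = 513/2699 + (-12/95 - 1/95*33)/(-39 - 1*(-48)) = 513*(1/2699) + (-12/95 - 33/95)/(-39 + 48) = 513/2699 - 9/19/9 = 513/2699 - 9/19*⅑ = 513/2699 - 1/19 = 7048/51281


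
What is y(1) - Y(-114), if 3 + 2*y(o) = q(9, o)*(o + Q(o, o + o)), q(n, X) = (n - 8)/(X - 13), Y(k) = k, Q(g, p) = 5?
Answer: 449/4 ≈ 112.25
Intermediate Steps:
q(n, X) = (-8 + n)/(-13 + X)
y(o) = -3/2 + (5 + o)/(2*(-13 + o)) (y(o) = -3/2 + (((-8 + 9)/(-13 + o))*(o + 5))/2 = -3/2 + ((1/(-13 + o))*(5 + o))/2 = -3/2 + ((5 + o)/(-13 + o))/2 = -3/2 + (5 + o)/(2*(-13 + o)))
y(1) - Y(-114) = (22 - 1*1)/(-13 + 1) - 1*(-114) = (22 - 1)/(-12) + 114 = -1/12*21 + 114 = -7/4 + 114 = 449/4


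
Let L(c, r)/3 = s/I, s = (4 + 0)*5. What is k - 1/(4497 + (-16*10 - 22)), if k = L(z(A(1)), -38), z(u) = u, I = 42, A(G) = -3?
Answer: 43143/30205 ≈ 1.4283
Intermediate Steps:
s = 20 (s = 4*5 = 20)
L(c, r) = 10/7 (L(c, r) = 3*(20/42) = 3*(20*(1/42)) = 3*(10/21) = 10/7)
k = 10/7 ≈ 1.4286
k - 1/(4497 + (-16*10 - 22)) = 10/7 - 1/(4497 + (-16*10 - 22)) = 10/7 - 1/(4497 + (-160 - 22)) = 10/7 - 1/(4497 - 182) = 10/7 - 1/4315 = 43143/30205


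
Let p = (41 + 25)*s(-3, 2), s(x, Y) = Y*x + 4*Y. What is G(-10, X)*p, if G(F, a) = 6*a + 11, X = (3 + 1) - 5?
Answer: 660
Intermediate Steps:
X = -1 (X = 4 - 5 = -1)
G(F, a) = 11 + 6*a
s(x, Y) = 4*Y + Y*x
p = 132 (p = (41 + 25)*(2*(4 - 3)) = 66*(2*1) = 66*2 = 132)
G(-10, X)*p = (11 + 6*(-1))*132 = (11 - 6)*132 = 5*132 = 660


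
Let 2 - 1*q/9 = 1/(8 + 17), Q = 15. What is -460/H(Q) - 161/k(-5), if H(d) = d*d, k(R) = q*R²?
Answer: -253/105 ≈ -2.4095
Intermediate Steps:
q = 441/25 (q = 18 - 9/(8 + 17) = 18 - 9/25 = 441/25 ≈ 17.640)
k(R) = 441*R²/25
H(d) = d²
-460/H(Q) - 161/k(-5) = -460/(15²) - 161/((441/25)*(-5)²) = -460/225 - 161/((441/25)*25) = -460*1/225 - 161/441 = -92/45 - 161*1/441 = -92/45 - 23/63 = -253/105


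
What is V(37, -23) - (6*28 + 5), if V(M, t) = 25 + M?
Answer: -111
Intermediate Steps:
V(37, -23) - (6*28 + 5) = (25 + 37) - (6*28 + 5) = 62 - (168 + 5) = 62 - 1*173 = 62 - 173 = -111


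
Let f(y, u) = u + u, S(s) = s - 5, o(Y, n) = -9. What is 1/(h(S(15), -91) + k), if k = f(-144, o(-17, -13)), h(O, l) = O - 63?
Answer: -1/71 ≈ -0.014085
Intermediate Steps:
S(s) = -5 + s
h(O, l) = -63 + O
f(y, u) = 2*u
k = -18 (k = 2*(-9) = -18)
1/(h(S(15), -91) + k) = 1/((-63 + (-5 + 15)) - 18) = 1/((-63 + 10) - 18) = 1/(-53 - 18) = 1/(-71) = -1/71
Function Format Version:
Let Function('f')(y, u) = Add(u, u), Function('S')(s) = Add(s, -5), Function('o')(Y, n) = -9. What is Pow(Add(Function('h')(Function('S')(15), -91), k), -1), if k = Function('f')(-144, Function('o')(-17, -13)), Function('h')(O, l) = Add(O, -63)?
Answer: Rational(-1, 71) ≈ -0.014085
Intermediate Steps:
Function('S')(s) = Add(-5, s)
Function('h')(O, l) = Add(-63, O)
Function('f')(y, u) = Mul(2, u)
k = -18 (k = Mul(2, -9) = -18)
Pow(Add(Function('h')(Function('S')(15), -91), k), -1) = Pow(Add(Add(-63, Add(-5, 15)), -18), -1) = Pow(Add(Add(-63, 10), -18), -1) = Pow(Add(-53, -18), -1) = Pow(-71, -1) = Rational(-1, 71)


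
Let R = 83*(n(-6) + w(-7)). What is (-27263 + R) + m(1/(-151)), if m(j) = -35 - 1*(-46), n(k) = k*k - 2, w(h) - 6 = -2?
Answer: -24098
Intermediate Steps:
w(h) = 4 (w(h) = 6 - 2 = 4)
n(k) = -2 + k² (n(k) = k² - 2 = -2 + k²)
R = 3154 (R = 83*((-2 + (-6)²) + 4) = 83*((-2 + 36) + 4) = 83*(34 + 4) = 83*38 = 3154)
m(j) = 11 (m(j) = -35 + 46 = 11)
(-27263 + R) + m(1/(-151)) = (-27263 + 3154) + 11 = -24109 + 11 = -24098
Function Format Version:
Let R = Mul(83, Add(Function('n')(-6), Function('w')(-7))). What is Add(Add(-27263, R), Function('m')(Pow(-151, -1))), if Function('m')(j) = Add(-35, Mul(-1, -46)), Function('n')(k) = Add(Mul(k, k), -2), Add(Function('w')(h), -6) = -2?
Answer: -24098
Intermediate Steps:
Function('w')(h) = 4 (Function('w')(h) = Add(6, -2) = 4)
Function('n')(k) = Add(-2, Pow(k, 2)) (Function('n')(k) = Add(Pow(k, 2), -2) = Add(-2, Pow(k, 2)))
R = 3154 (R = Mul(83, Add(Add(-2, Pow(-6, 2)), 4)) = Mul(83, Add(Add(-2, 36), 4)) = Mul(83, Add(34, 4)) = Mul(83, 38) = 3154)
Function('m')(j) = 11 (Function('m')(j) = Add(-35, 46) = 11)
Add(Add(-27263, R), Function('m')(Pow(-151, -1))) = Add(Add(-27263, 3154), 11) = Add(-24109, 11) = -24098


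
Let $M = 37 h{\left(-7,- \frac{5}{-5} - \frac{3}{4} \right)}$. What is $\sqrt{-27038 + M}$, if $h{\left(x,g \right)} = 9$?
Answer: $7 i \sqrt{545} \approx 163.42 i$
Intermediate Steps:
$M = 333$ ($M = 37 \cdot 9 = 333$)
$\sqrt{-27038 + M} = \sqrt{-27038 + 333} = \sqrt{-26705} = 7 i \sqrt{545}$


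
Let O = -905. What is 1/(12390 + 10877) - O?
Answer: 21056636/23267 ≈ 905.00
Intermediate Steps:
1/(12390 + 10877) - O = 1/(12390 + 10877) - 1*(-905) = 1/23267 + 905 = 21056636/23267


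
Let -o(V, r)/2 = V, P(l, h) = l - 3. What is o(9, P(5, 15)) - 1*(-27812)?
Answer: 27794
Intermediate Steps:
P(l, h) = -3 + l
o(V, r) = -2*V
o(9, P(5, 15)) - 1*(-27812) = -2*9 - 1*(-27812) = -18 + 27812 = 27794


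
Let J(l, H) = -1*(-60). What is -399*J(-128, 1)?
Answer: -23940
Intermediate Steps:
J(l, H) = 60
-399*J(-128, 1) = -399*60 = -23940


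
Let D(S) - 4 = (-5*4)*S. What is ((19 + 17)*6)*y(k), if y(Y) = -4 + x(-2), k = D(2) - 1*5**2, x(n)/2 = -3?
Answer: -2160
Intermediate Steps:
x(n) = -6 (x(n) = 2*(-3) = -6)
D(S) = 4 - 20*S (D(S) = 4 + (-5*4)*S = 4 - 20*S)
k = -61 (k = (4 - 20*2) - 1*5**2 = (4 - 40) - 1*25 = -36 - 25 = -61)
y(Y) = -10 (y(Y) = -4 - 6 = -10)
((19 + 17)*6)*y(k) = ((19 + 17)*6)*(-10) = (36*6)*(-10) = 216*(-10) = -2160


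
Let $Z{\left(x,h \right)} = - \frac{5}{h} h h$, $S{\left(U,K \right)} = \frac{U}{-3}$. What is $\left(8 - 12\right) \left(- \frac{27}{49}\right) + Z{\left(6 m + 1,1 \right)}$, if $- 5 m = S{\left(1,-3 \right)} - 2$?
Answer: $- \frac{137}{49} \approx -2.7959$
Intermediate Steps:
$S{\left(U,K \right)} = - \frac{U}{3}$ ($S{\left(U,K \right)} = U \left(- \frac{1}{3}\right) = - \frac{U}{3}$)
$m = \frac{7}{15}$ ($m = - \frac{\left(- \frac{1}{3}\right) 1 - 2}{5} = - \frac{- \frac{1}{3} - 2}{5} = \left(- \frac{1}{5}\right) \left(- \frac{7}{3}\right) = \frac{7}{15} \approx 0.46667$)
$Z{\left(x,h \right)} = - 5 h$
$\left(8 - 12\right) \left(- \frac{27}{49}\right) + Z{\left(6 m + 1,1 \right)} = \left(8 - 12\right) \left(- \frac{27}{49}\right) - 5 = \left(8 - 12\right) \left(\left(-27\right) \frac{1}{49}\right) - 5 = \left(-4\right) \left(- \frac{27}{49}\right) - 5 = \frac{108}{49} - 5 = - \frac{137}{49}$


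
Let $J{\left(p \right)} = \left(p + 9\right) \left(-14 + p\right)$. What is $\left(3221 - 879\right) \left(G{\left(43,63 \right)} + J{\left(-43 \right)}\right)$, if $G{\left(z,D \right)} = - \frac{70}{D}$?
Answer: $\frac{40825744}{9} \approx 4.5362 \cdot 10^{6}$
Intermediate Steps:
$J{\left(p \right)} = \left(-14 + p\right) \left(9 + p\right)$ ($J{\left(p \right)} = \left(9 + p\right) \left(-14 + p\right) = \left(-14 + p\right) \left(9 + p\right)$)
$\left(3221 - 879\right) \left(G{\left(43,63 \right)} + J{\left(-43 \right)}\right) = \left(3221 - 879\right) \left(- \frac{70}{63} - \left(-89 - 1849\right)\right) = 2342 \left(\left(-70\right) \frac{1}{63} + \left(-126 + 1849 + 215\right)\right) = 2342 \left(- \frac{10}{9} + 1938\right) = 2342 \cdot \frac{17432}{9} = \frac{40825744}{9}$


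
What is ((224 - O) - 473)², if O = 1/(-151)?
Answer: 1413609604/22801 ≈ 61998.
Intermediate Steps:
O = -1/151 ≈ -0.0066225
((224 - O) - 473)² = ((224 - 1*(-1/151)) - 473)² = ((224 + 1/151) - 473)² = (33825/151 - 473)² = (-37598/151)² = 1413609604/22801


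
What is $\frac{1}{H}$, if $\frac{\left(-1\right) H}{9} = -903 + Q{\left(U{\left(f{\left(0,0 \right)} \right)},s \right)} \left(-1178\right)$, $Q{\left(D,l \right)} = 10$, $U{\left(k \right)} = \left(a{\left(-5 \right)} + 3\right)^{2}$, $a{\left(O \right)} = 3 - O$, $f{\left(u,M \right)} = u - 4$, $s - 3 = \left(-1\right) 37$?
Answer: $\frac{1}{114147} \approx 8.7606 \cdot 10^{-6}$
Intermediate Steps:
$s = -34$ ($s = 3 - 37 = -34$)
$f{\left(u,M \right)} = -4 + u$
$U{\left(k \right)} = 121$ ($U{\left(k \right)} = \left(\left(3 - -5\right) + 3\right)^{2} = \left(\left(3 + 5\right) + 3\right)^{2} = \left(8 + 3\right)^{2} = 11^{2} = 121$)
$H = 114147$ ($H = - 9 \left(-903 + 10 \left(-1178\right)\right) = - 9 \left(-903 - 11780\right) = \left(-9\right) \left(-12683\right) = 114147$)
$\frac{1}{H} = \frac{1}{114147}$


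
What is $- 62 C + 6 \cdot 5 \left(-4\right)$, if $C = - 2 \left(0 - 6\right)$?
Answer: $-864$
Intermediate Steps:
$C = 12$ ($C = \left(-2\right) \left(-6\right) = 12$)
$- 62 C + 6 \cdot 5 \left(-4\right) = \left(-62\right) 12 + 6 \cdot 5 \left(-4\right) = -744 + 30 \left(-4\right) = -744 - 120 = -864$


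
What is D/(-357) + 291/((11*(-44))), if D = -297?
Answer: 13287/57596 ≈ 0.23069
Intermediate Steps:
D/(-357) + 291/((11*(-44))) = -297/(-357) + 291/((11*(-44))) = -297*(-1/357) + 291/(-484) = 99/119 + 291*(-1/484) = 99/119 - 291/484 = 13287/57596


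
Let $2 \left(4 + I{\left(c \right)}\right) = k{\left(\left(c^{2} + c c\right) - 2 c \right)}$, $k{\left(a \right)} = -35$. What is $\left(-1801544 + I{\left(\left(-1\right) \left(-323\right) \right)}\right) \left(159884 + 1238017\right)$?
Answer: $- \frac{5036820428031}{2} \approx -2.5184 \cdot 10^{12}$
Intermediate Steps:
$I{\left(c \right)} = - \frac{43}{2}$ ($I{\left(c \right)} = -4 + \frac{1}{2} \left(-35\right) = -4 - \frac{35}{2} = - \frac{43}{2}$)
$\left(-1801544 + I{\left(\left(-1\right) \left(-323\right) \right)}\right) \left(159884 + 1238017\right) = \left(-1801544 - \frac{43}{2}\right) \left(159884 + 1238017\right) = \left(- \frac{3603131}{2}\right) 1397901 = - \frac{5036820428031}{2}$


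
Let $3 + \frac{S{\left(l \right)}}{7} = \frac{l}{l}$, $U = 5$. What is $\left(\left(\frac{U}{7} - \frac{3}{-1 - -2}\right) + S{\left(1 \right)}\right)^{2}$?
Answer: $\frac{12996}{49} \approx 265.22$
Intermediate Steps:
$S{\left(l \right)} = -14$ ($S{\left(l \right)} = -21 + 7 \frac{l}{l} = -21 + 7 \cdot 1 = -21 + 7 = -14$)
$\left(\left(\frac{U}{7} - \frac{3}{-1 - -2}\right) + S{\left(1 \right)}\right)^{2} = \left(\left(\frac{5}{7} - \frac{3}{-1 - -2}\right) - 14\right)^{2} = \left(\left(5 \cdot \frac{1}{7} - \frac{3}{-1 + 2}\right) - 14\right)^{2} = \left(\left(\frac{5}{7} - \frac{3}{1}\right) - 14\right)^{2} = \left(\left(\frac{5}{7} - 3\right) - 14\right)^{2} = \left(- \frac{16}{7} - 14\right)^{2} = \left(- \frac{114}{7}\right)^{2} = \frac{12996}{49}$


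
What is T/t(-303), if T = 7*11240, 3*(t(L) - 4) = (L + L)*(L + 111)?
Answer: 19670/9697 ≈ 2.0285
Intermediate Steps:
t(L) = 4 + 2*L*(111 + L)/3 (t(L) = 4 + ((L + L)*(L + 111))/3 = 4 + ((2*L)*(111 + L))/3 = 4 + (2*L*(111 + L))/3 = 4 + 2*L*(111 + L)/3)
T = 78680
T/t(-303) = 78680/(4 + 74*(-303) + (2/3)*(-303)**2) = 78680/(4 - 22422 + (2/3)*91809) = 78680/(4 - 22422 + 61206) = 78680/38788 = 78680*(1/38788) = 19670/9697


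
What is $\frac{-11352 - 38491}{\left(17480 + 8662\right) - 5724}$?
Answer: $- \frac{49843}{20418} \approx -2.4411$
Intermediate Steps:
$\frac{-11352 - 38491}{\left(17480 + 8662\right) - 5724} = - \frac{49843}{26142 - 5724} = - \frac{49843}{20418}$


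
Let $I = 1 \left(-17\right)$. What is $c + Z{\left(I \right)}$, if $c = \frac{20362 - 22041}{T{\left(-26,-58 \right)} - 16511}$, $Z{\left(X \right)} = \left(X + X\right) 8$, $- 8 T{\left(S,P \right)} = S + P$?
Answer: $- \frac{8972914}{33001} \approx -271.9$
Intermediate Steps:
$I = -17$
$T{\left(S,P \right)} = - \frac{P}{8} - \frac{S}{8}$ ($T{\left(S,P \right)} = - \frac{S + P}{8} = - \frac{P + S}{8} = - \frac{P}{8} - \frac{S}{8}$)
$Z{\left(X \right)} = 16 X$ ($Z{\left(X \right)} = 2 X 8 = 16 X$)
$c = \frac{3358}{33001}$ ($c = \frac{20362 - 22041}{\left(\left(- \frac{1}{8}\right) \left(-58\right) - - \frac{13}{4}\right) - 16511} = - \frac{1679}{\left(\frac{29}{4} + \frac{13}{4}\right) - 16511} = - \frac{1679}{\frac{21}{2} - 16511} = - \frac{1679}{- \frac{33001}{2}} = \left(-1679\right) \left(- \frac{2}{33001}\right) = \frac{3358}{33001} \approx 0.10175$)
$c + Z{\left(I \right)} = \frac{3358}{33001} + 16 \left(-17\right) = \frac{3358}{33001} - 272 = - \frac{8972914}{33001}$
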